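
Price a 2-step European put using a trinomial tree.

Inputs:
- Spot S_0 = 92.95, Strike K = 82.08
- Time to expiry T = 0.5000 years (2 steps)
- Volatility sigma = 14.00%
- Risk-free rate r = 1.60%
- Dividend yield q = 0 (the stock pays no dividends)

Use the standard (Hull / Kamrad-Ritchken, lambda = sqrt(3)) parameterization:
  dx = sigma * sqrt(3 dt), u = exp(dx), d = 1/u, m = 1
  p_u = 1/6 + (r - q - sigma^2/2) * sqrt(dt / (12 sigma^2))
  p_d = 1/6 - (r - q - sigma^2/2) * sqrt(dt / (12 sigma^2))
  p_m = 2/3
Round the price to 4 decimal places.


dt = T/N = 0.250000; dx = sigma*sqrt(3*dt) = 0.121244
u = exp(dx) = 1.128900; d = 1/u = 0.885818
p_u = 0.173059, p_m = 0.666667, p_d = 0.160275
Discount per step: exp(-r*dt) = 0.996008
Stock lattice S(k, j) with j the centered position index:
  k=0: S(0,+0) = 92.9500
  k=1: S(1,-1) = 82.3368; S(1,+0) = 92.9500; S(1,+1) = 104.9312
  k=2: S(2,-2) = 72.9354; S(2,-1) = 82.3368; S(2,+0) = 92.9500; S(2,+1) = 104.9312; S(2,+2) = 118.4569
Terminal payoffs V(N, j) = max(K - S_T, 0):
  V(2,-2) = 9.144565; V(2,-1) = 0.000000; V(2,+0) = 0.000000; V(2,+1) = 0.000000; V(2,+2) = 0.000000
Backward induction: V(k, j) = exp(-r*dt) * [p_u * V(k+1, j+1) + p_m * V(k+1, j) + p_d * V(k+1, j-1)]
  V(1,-1) = exp(-r*dt) * [p_u*0.000000 + p_m*0.000000 + p_d*9.144565] = 1.459790
  V(1,+0) = exp(-r*dt) * [p_u*0.000000 + p_m*0.000000 + p_d*0.000000] = 0.000000
  V(1,+1) = exp(-r*dt) * [p_u*0.000000 + p_m*0.000000 + p_d*0.000000] = 0.000000
  V(0,+0) = exp(-r*dt) * [p_u*0.000000 + p_m*0.000000 + p_d*1.459790] = 0.233033

Answer: Price = V(0,0) = 0.2330


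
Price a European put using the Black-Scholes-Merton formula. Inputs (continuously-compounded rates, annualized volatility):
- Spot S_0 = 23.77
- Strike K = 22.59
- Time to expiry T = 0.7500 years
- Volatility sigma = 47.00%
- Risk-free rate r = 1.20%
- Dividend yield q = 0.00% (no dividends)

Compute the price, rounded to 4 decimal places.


Answer: Price = 3.0704

Derivation:
d1 = (ln(S/K) + (r - q + 0.5*sigma^2) * T) / (sigma * sqrt(T)) = 0.35072051
d2 = d1 - sigma * sqrt(T) = -0.05631143
exp(-rT) = 0.99104038; exp(-qT) = 1.00000000
P = K * exp(-rT) * N(-d2) - S_0 * exp(-qT) * N(-d1)
N(-d1) = 0.36289902; N(-d2) = 0.52245314
P = 22.5900 * 0.99104038 * 0.52245314 - 23.7700 * 1.00000000 * 0.36289902 = 3.0704


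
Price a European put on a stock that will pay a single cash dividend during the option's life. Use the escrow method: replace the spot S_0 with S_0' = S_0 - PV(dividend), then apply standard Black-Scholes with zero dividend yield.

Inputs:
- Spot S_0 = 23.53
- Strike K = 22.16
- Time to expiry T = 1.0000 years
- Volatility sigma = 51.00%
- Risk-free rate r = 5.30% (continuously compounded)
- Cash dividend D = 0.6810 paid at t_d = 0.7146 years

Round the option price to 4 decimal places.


PV(D) = D * exp(-r * t_d) = 0.6810 * 0.96283444 = 0.65569026
S_0' = S_0 - PV(D) = 23.5300 - 0.65569026 = 22.87430974
d1 = (ln(S_0'/K) + (r + sigma^2/2)*T) / (sigma*sqrt(T)) = 0.42112858
d2 = d1 - sigma*sqrt(T) = -0.08887142
exp(-rT) = 0.94838001
N(-d1) = 0.33683060; N(-d2) = 0.53540795
P = K * exp(-rT) * N(-d2) - S_0' * N(-d1) = 22.1600 * 0.94838001 * 0.53540795 - 22.87430974 * 0.33683060 = 3.5474

Answer: Price = 3.5474


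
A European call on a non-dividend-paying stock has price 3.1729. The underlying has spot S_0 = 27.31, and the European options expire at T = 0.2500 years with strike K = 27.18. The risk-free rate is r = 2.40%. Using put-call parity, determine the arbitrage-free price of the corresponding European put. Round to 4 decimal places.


Put-call parity: C - P = S_0 * exp(-qT) - K * exp(-rT).
S_0 * exp(-qT) = 27.3100 * 1.00000000 = 27.31000000
K * exp(-rT) = 27.1800 * 0.99401796 = 27.01740826
P = C - S*exp(-qT) + K*exp(-rT)
P = 3.1729 - 27.31000000 + 27.01740826 = 2.8803

Answer: Put price = 2.8803


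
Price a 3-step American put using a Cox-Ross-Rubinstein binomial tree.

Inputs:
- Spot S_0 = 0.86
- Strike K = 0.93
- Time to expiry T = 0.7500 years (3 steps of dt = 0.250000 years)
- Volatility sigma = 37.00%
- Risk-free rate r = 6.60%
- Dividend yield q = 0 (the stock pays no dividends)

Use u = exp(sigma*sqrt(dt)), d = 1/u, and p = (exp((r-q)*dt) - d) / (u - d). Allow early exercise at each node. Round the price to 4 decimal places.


dt = T/N = 0.250000
u = exp(sigma*sqrt(dt)) = 1.203218; d = 1/u = 0.831104
p = (exp((r-q)*dt) - d) / (u - d) = 0.498591
Discount per step: exp(-r*dt) = 0.983635
Stock lattice S(k, i) with i counting down-moves:
  k=0: S(0,0) = 0.8600
  k=1: S(1,0) = 1.0348; S(1,1) = 0.7147
  k=2: S(2,0) = 1.2451; S(2,1) = 0.8600; S(2,2) = 0.5940
  k=3: S(3,0) = 1.4981; S(3,1) = 1.0348; S(3,2) = 0.7147; S(3,3) = 0.4937
Terminal payoffs V(N, i) = max(K - S_T, 0):
  V(3,0) = 0.000000; V(3,1) = 0.000000; V(3,2) = 0.215250; V(3,3) = 0.436298
Backward induction: V(k, i) = exp(-r*dt) * [p * V(k+1, i) + (1-p) * V(k+1, i+1)]; then take max(V_cont, immediate exercise) for American.
  V(2,0) = exp(-r*dt) * [p*0.000000 + (1-p)*0.000000] = 0.000000; exercise = 0.000000; V(2,0) = max -> 0.000000
  V(2,1) = exp(-r*dt) * [p*0.000000 + (1-p)*0.215250] = 0.106162; exercise = 0.070000; V(2,1) = max -> 0.106162
  V(2,2) = exp(-r*dt) * [p*0.215250 + (1-p)*0.436298] = 0.320749; exercise = 0.335968; V(2,2) = max -> 0.335968
  V(1,0) = exp(-r*dt) * [p*0.000000 + (1-p)*0.106162] = 0.052360; exercise = 0.000000; V(1,0) = max -> 0.052360
  V(1,1) = exp(-r*dt) * [p*0.106162 + (1-p)*0.335968] = 0.217766; exercise = 0.215250; V(1,1) = max -> 0.217766
  V(0,0) = exp(-r*dt) * [p*0.052360 + (1-p)*0.217766] = 0.133082; exercise = 0.070000; V(0,0) = max -> 0.133082

Answer: Price = V(0,0) = 0.1331


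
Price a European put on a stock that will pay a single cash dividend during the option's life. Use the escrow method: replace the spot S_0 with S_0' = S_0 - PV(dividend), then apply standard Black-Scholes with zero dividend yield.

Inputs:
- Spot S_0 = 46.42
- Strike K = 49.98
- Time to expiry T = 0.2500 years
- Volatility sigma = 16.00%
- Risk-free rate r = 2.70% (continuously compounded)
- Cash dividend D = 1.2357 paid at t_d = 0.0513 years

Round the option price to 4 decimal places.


Answer: Price = 4.6809

Derivation:
PV(D) = D * exp(-r * t_d) = 1.2357 * 0.99861586 = 1.23398962
S_0' = S_0 - PV(D) = 46.4200 - 1.23398962 = 45.18601038
d1 = (ln(S_0'/K) + (r + sigma^2/2)*T) / (sigma*sqrt(T)) = -1.13606739
d2 = d1 - sigma*sqrt(T) = -1.21606739
exp(-rT) = 0.99327273
N(-d1) = 0.87203582; N(-d2) = 0.88802037
P = K * exp(-rT) * N(-d2) - S_0' * N(-d1) = 49.9800 * 0.99327273 * 0.88802037 - 45.18601038 * 0.87203582 = 4.6809


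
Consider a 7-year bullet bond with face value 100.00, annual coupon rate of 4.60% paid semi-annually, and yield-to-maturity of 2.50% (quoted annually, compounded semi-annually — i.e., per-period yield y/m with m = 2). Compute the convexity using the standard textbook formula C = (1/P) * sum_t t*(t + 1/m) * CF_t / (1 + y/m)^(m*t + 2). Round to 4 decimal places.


Coupon per period c = face * coupon_rate / m = 2.300000
Periods per year m = 2; per-period yield y/m = 0.012500
Number of cashflows N = 14
Cashflows (t years, CF_t, discount factor 1/(1+y/m)^(m*t), PV):
  t = 0.5000: CF_t = 2.300000, DF = 0.987654, PV = 2.271605
  t = 1.0000: CF_t = 2.300000, DF = 0.975461, PV = 2.243560
  t = 1.5000: CF_t = 2.300000, DF = 0.963418, PV = 2.215862
  t = 2.0000: CF_t = 2.300000, DF = 0.951524, PV = 2.188506
  t = 2.5000: CF_t = 2.300000, DF = 0.939777, PV = 2.161487
  t = 3.0000: CF_t = 2.300000, DF = 0.928175, PV = 2.134802
  t = 3.5000: CF_t = 2.300000, DF = 0.916716, PV = 2.108447
  t = 4.0000: CF_t = 2.300000, DF = 0.905398, PV = 2.082416
  t = 4.5000: CF_t = 2.300000, DF = 0.894221, PV = 2.056708
  t = 5.0000: CF_t = 2.300000, DF = 0.883181, PV = 2.031316
  t = 5.5000: CF_t = 2.300000, DF = 0.872277, PV = 2.006238
  t = 6.0000: CF_t = 2.300000, DF = 0.861509, PV = 1.981470
  t = 6.5000: CF_t = 2.300000, DF = 0.850873, PV = 1.957007
  t = 7.0000: CF_t = 102.300000, DF = 0.840368, PV = 85.969656
Price P = sum_t PV_t = 113.409080
Convexity numerator sum_t t*(t + 1/m) * CF_t / (1+y/m)^(m*t + 2):
  t = 0.5000: term = 1.107931
  t = 1.0000: term = 3.282759
  t = 1.5000: term = 6.484462
  t = 2.0000: term = 10.674011
  t = 2.5000: term = 15.813350
  t = 3.0000: term = 21.865372
  t = 3.5000: term = 28.793906
  t = 4.0000: term = 36.563690
  t = 4.5000: term = 45.140358
  t = 5.0000: term = 54.490419
  t = 5.5000: term = 64.581237
  t = 6.0000: term = 75.381018
  t = 6.5000: term = 86.858786
  t = 7.0000: term = 4402.652691
Convexity = (1/P) * sum = 4853.689991 / 113.409080 = 42.798072

Answer: Convexity = 42.7981


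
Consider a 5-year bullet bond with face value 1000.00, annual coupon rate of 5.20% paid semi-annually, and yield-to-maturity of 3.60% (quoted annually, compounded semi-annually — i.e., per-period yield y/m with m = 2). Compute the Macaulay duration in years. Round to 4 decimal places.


Coupon per period c = face * coupon_rate / m = 26.000000
Periods per year m = 2; per-period yield y/m = 0.018000
Number of cashflows N = 10
Cashflows (t years, CF_t, discount factor 1/(1+y/m)^(m*t), PV):
  t = 0.5000: CF_t = 26.000000, DF = 0.982318, PV = 25.540275
  t = 1.0000: CF_t = 26.000000, DF = 0.964949, PV = 25.088679
  t = 1.5000: CF_t = 26.000000, DF = 0.947887, PV = 24.645068
  t = 2.0000: CF_t = 26.000000, DF = 0.931127, PV = 24.209300
  t = 2.5000: CF_t = 26.000000, DF = 0.914663, PV = 23.781238
  t = 3.0000: CF_t = 26.000000, DF = 0.898490, PV = 23.360745
  t = 3.5000: CF_t = 26.000000, DF = 0.882603, PV = 22.947686
  t = 4.0000: CF_t = 26.000000, DF = 0.866997, PV = 22.541931
  t = 4.5000: CF_t = 26.000000, DF = 0.851667, PV = 22.143351
  t = 5.0000: CF_t = 1026.000000, DF = 0.836608, PV = 858.360217
Price P = sum_t PV_t = 1072.618490
Macaulay numerator sum_t t * PV_t:
  t * PV_t at t = 0.5000: 12.770138
  t * PV_t at t = 1.0000: 25.088679
  t * PV_t at t = 1.5000: 36.967601
  t * PV_t at t = 2.0000: 48.418600
  t * PV_t at t = 2.5000: 59.453095
  t * PV_t at t = 3.0000: 70.082234
  t * PV_t at t = 3.5000: 80.316902
  t * PV_t at t = 4.0000: 90.167726
  t * PV_t at t = 4.5000: 99.645080
  t * PV_t at t = 5.0000: 4291.801084
Macaulay duration D = (sum_t t * PV_t) / P = 4814.711138 / 1072.618490 = 4.488745

Answer: Macaulay duration = 4.4887 years


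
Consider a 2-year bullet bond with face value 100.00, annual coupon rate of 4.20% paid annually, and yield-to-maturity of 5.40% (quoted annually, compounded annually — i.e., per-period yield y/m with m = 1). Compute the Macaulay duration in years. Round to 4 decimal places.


Coupon per period c = face * coupon_rate / m = 4.200000
Periods per year m = 1; per-period yield y/m = 0.054000
Number of cashflows N = 2
Cashflows (t years, CF_t, discount factor 1/(1+y/m)^(m*t), PV):
  t = 1.0000: CF_t = 4.200000, DF = 0.948767, PV = 3.984820
  t = 2.0000: CF_t = 104.200000, DF = 0.900158, PV = 93.796471
Price P = sum_t PV_t = 97.781290
Macaulay numerator sum_t t * PV_t:
  t * PV_t at t = 1.0000: 3.984820
  t * PV_t at t = 2.0000: 187.592941
Macaulay duration D = (sum_t t * PV_t) / P = 191.577761 / 97.781290 = 1.959248

Answer: Macaulay duration = 1.9592 years


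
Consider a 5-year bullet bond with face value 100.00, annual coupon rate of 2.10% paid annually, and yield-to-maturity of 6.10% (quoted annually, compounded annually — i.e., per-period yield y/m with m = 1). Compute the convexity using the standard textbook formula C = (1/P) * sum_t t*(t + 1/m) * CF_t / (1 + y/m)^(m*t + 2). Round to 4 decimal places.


Answer: Convexity = 25.0650

Derivation:
Coupon per period c = face * coupon_rate / m = 2.100000
Periods per year m = 1; per-period yield y/m = 0.061000
Number of cashflows N = 5
Cashflows (t years, CF_t, discount factor 1/(1+y/m)^(m*t), PV):
  t = 1.0000: CF_t = 2.100000, DF = 0.942507, PV = 1.979265
  t = 2.0000: CF_t = 2.100000, DF = 0.888320, PV = 1.865471
  t = 3.0000: CF_t = 2.100000, DF = 0.837247, PV = 1.758220
  t = 4.0000: CF_t = 2.100000, DF = 0.789112, PV = 1.657135
  t = 5.0000: CF_t = 102.100000, DF = 0.743743, PV = 75.936193
Price P = sum_t PV_t = 83.196284
Convexity numerator sum_t t*(t + 1/m) * CF_t / (1+y/m)^(m*t + 2):
  t = 1.0000: term = 3.516439
  t = 2.0000: term = 9.942807
  t = 3.0000: term = 18.742332
  t = 4.0000: term = 29.441300
  t = 5.0000: term = 2023.668211
Convexity = (1/P) * sum = 2085.311089 / 83.196284 = 25.064955


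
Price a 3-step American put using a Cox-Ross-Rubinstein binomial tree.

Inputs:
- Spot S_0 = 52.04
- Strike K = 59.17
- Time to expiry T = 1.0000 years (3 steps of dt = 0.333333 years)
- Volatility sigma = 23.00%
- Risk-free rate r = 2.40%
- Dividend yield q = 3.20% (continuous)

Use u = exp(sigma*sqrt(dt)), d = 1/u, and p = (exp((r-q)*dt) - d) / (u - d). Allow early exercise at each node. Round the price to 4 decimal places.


Answer: Price = V(0,0) = 9.1732

Derivation:
dt = T/N = 0.333333
u = exp(sigma*sqrt(dt)) = 1.142011; d = 1/u = 0.875648
p = (exp((r-q)*dt) - d) / (u - d) = 0.456853
Discount per step: exp(-r*dt) = 0.992032
Stock lattice S(k, i) with i counting down-moves:
  k=0: S(0,0) = 52.0400
  k=1: S(1,0) = 59.4302; S(1,1) = 45.5687
  k=2: S(2,0) = 67.8700; S(2,1) = 52.0400; S(2,2) = 39.9022
  k=3: S(3,0) = 77.5082; S(3,1) = 59.4302; S(3,2) = 45.5687; S(3,3) = 34.9403
Terminal payoffs V(N, i) = max(K - S_T, 0):
  V(3,0) = 0.000000; V(3,1) = 0.000000; V(3,2) = 13.601254; V(3,3) = 24.229697
Backward induction: V(k, i) = exp(-r*dt) * [p * V(k+1, i) + (1-p) * V(k+1, i+1)]; then take max(V_cont, immediate exercise) for American.
  V(2,0) = exp(-r*dt) * [p*0.000000 + (1-p)*0.000000] = 0.000000; exercise = 0.000000; V(2,0) = max -> 0.000000
  V(2,1) = exp(-r*dt) * [p*0.000000 + (1-p)*13.601254] = 7.328617; exercise = 7.130000; V(2,1) = max -> 7.328617
  V(2,2) = exp(-r*dt) * [p*13.601254 + (1-p)*24.229697] = 19.219687; exercise = 19.267797; V(2,2) = max -> 19.267797
  V(1,0) = exp(-r*dt) * [p*0.000000 + (1-p)*7.328617] = 3.948799; exercise = 0.000000; V(1,0) = max -> 3.948799
  V(1,1) = exp(-r*dt) * [p*7.328617 + (1-p)*19.267797] = 13.703281; exercise = 13.601254; V(1,1) = max -> 13.703281
  V(0,0) = exp(-r*dt) * [p*3.948799 + (1-p)*13.703281] = 9.173237; exercise = 7.130000; V(0,0) = max -> 9.173237


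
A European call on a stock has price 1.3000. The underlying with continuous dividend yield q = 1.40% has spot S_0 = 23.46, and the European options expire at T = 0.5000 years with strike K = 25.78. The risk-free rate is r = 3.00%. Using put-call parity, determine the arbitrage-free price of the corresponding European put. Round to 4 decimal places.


Put-call parity: C - P = S_0 * exp(-qT) - K * exp(-rT).
S_0 * exp(-qT) = 23.4600 * 0.99302444 = 23.29635343
K * exp(-rT) = 25.7800 * 0.98511194 = 25.39618580
P = C - S*exp(-qT) + K*exp(-rT)
P = 1.3000 - 23.29635343 + 25.39618580 = 3.3998

Answer: Put price = 3.3998


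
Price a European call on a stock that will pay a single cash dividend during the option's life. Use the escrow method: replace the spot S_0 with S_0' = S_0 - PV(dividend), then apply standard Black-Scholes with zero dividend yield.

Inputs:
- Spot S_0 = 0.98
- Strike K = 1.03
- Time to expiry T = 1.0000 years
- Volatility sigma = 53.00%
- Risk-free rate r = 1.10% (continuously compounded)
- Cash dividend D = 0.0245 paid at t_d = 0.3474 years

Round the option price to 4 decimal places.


Answer: Price = 0.1762

Derivation:
PV(D) = D * exp(-r * t_d) = 0.0245 * 0.99618589 = 0.02440655
S_0' = S_0 - PV(D) = 0.9800 - 0.02440655 = 0.95559345
d1 = (ln(S_0'/K) + (r + sigma^2/2)*T) / (sigma*sqrt(T)) = 0.14428014
d2 = d1 - sigma*sqrt(T) = -0.38571986
exp(-rT) = 0.98906028
N(d1) = 0.55736037; N(d2) = 0.34985208
C = S_0' * N(d1) - K * exp(-rT) * N(d2) = 0.95559345 * 0.55736037 - 1.0300 * 0.98906028 * 0.34985208 = 0.1762


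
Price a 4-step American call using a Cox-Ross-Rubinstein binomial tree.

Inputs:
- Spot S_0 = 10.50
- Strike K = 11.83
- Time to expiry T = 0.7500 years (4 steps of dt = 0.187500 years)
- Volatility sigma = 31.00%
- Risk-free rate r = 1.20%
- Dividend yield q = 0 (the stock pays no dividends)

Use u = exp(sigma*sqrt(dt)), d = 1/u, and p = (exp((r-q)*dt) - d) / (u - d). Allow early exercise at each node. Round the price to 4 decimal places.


Answer: Price = V(0,0) = 0.7334

Derivation:
dt = T/N = 0.187500
u = exp(sigma*sqrt(dt)) = 1.143660; d = 1/u = 0.874385
p = (exp((r-q)*dt) - d) / (u - d) = 0.474857
Discount per step: exp(-r*dt) = 0.997753
Stock lattice S(k, i) with i counting down-moves:
  k=0: S(0,0) = 10.5000
  k=1: S(1,0) = 12.0084; S(1,1) = 9.1810
  k=2: S(2,0) = 13.7336; S(2,1) = 10.5000; S(2,2) = 8.0278
  k=3: S(3,0) = 15.7065; S(3,1) = 12.0084; S(3,2) = 9.1810; S(3,3) = 7.0194
  k=4: S(4,0) = 17.9629; S(4,1) = 13.7336; S(4,2) = 10.5000; S(4,3) = 8.0278; S(4,4) = 6.1376
Terminal payoffs V(N, i) = max(S_T - K, 0):
  V(4,0) = 6.132945; V(4,1) = 1.903569; V(4,2) = 0.000000; V(4,3) = 0.000000; V(4,4) = 0.000000
Backward induction: V(k, i) = exp(-r*dt) * [p * V(k+1, i) + (1-p) * V(k+1, i+1)]; then take max(V_cont, immediate exercise) for American.
  V(3,0) = exp(-r*dt) * [p*6.132945 + (1-p)*1.903569] = 3.903126; exercise = 3.876538; V(3,0) = max -> 3.903126
  V(3,1) = exp(-r*dt) * [p*1.903569 + (1-p)*0.000000] = 0.901892; exercise = 0.178434; V(3,1) = max -> 0.901892
  V(3,2) = exp(-r*dt) * [p*0.000000 + (1-p)*0.000000] = 0.000000; exercise = 0.000000; V(3,2) = max -> 0.000000
  V(3,3) = exp(-r*dt) * [p*0.000000 + (1-p)*0.000000] = 0.000000; exercise = 0.000000; V(3,3) = max -> 0.000000
  V(2,0) = exp(-r*dt) * [p*3.903126 + (1-p)*0.901892] = 2.321819; exercise = 1.903569; V(2,0) = max -> 2.321819
  V(2,1) = exp(-r*dt) * [p*0.901892 + (1-p)*0.000000] = 0.427307; exercise = 0.000000; V(2,1) = max -> 0.427307
  V(2,2) = exp(-r*dt) * [p*0.000000 + (1-p)*0.000000] = 0.000000; exercise = 0.000000; V(2,2) = max -> 0.000000
  V(1,0) = exp(-r*dt) * [p*2.321819 + (1-p)*0.427307] = 1.323947; exercise = 0.178434; V(1,0) = max -> 1.323947
  V(1,1) = exp(-r*dt) * [p*0.427307 + (1-p)*0.000000] = 0.202454; exercise = 0.000000; V(1,1) = max -> 0.202454
  V(0,0) = exp(-r*dt) * [p*1.323947 + (1-p)*0.202454] = 0.733351; exercise = 0.000000; V(0,0) = max -> 0.733351


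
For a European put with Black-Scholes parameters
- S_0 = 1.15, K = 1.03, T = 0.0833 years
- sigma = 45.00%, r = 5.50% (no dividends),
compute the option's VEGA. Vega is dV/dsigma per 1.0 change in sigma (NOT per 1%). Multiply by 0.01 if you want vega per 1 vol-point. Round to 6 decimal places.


d1 = 0.9487282609; d2 = 0.8188504337
phi(d1) = 0.2543659783; exp(-qT) = 1.0000000000; exp(-rT) = 0.9954289791
Vega = S * exp(-qT) * phi(d1) * sqrt(T) = 1.1500 * 1.0000000000 * 0.2543659783 * 0.2886173938 = 0.084427

Answer: Vega = 0.084427


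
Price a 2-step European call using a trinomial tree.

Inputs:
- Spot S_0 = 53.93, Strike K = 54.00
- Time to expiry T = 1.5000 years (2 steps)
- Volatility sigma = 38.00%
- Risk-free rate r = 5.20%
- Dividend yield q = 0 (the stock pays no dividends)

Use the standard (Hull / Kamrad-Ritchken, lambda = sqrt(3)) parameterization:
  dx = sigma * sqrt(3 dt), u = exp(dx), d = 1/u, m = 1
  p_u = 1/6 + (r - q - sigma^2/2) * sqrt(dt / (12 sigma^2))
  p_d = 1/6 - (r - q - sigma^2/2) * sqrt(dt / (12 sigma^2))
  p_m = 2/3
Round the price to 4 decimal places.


Answer: Price = V(0,0) = 10.3183

Derivation:
dt = T/N = 0.750000; dx = sigma*sqrt(3*dt) = 0.570000
u = exp(dx) = 1.768267; d = 1/u = 0.565525
p_u = 0.153377, p_m = 0.666667, p_d = 0.179956
Discount per step: exp(-r*dt) = 0.961751
Stock lattice S(k, j) with j the centered position index:
  k=0: S(0,+0) = 53.9300
  k=1: S(1,-1) = 30.4988; S(1,+0) = 53.9300; S(1,+1) = 95.3626
  k=2: S(2,-2) = 17.2478; S(2,-1) = 30.4988; S(2,+0) = 53.9300; S(2,+1) = 95.3626; S(2,+2) = 168.6266
Terminal payoffs V(N, j) = max(S_T - K, 0):
  V(2,-2) = 0.000000; V(2,-1) = 0.000000; V(2,+0) = 0.000000; V(2,+1) = 41.362642; V(2,+2) = 114.626618
Backward induction: V(k, j) = exp(-r*dt) * [p_u * V(k+1, j+1) + p_m * V(k+1, j) + p_d * V(k+1, j-1)]
  V(1,-1) = exp(-r*dt) * [p_u*0.000000 + p_m*0.000000 + p_d*0.000000] = 0.000000
  V(1,+0) = exp(-r*dt) * [p_u*41.362642 + p_m*0.000000 + p_d*0.000000] = 6.101429
  V(1,+1) = exp(-r*dt) * [p_u*114.626618 + p_m*41.362642 + p_d*0.000000] = 43.429011
  V(0,+0) = exp(-r*dt) * [p_u*43.429011 + p_m*6.101429 + p_d*0.000000] = 10.318276


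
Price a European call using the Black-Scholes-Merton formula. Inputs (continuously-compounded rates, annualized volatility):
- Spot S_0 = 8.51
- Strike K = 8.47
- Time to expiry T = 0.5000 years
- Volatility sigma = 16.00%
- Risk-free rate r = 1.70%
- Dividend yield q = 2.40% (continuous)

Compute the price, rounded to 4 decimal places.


Answer: Price = 0.3842

Derivation:
d1 = (ln(S/K) + (r - q + 0.5*sigma^2) * T) / (sigma * sqrt(T)) = 0.06727621
d2 = d1 - sigma * sqrt(T) = -0.04586088
exp(-rT) = 0.99153602; exp(-qT) = 0.98807171
C = S_0 * exp(-qT) * N(d1) - K * exp(-rT) * N(d2)
N(d1) = 0.52681909; N(d2) = 0.48171057
C = 8.5100 * 0.98807171 * 0.52681909 - 8.4700 * 0.99153602 * 0.48171057 = 0.3842


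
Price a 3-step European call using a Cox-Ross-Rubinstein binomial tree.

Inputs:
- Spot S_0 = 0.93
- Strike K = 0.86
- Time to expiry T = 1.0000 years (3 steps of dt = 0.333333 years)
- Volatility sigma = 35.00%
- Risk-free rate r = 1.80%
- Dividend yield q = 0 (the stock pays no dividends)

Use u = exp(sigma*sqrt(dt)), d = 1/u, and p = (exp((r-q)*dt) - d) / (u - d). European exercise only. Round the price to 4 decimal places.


dt = T/N = 0.333333
u = exp(sigma*sqrt(dt)) = 1.223937; d = 1/u = 0.817036
p = (exp((r-q)*dt) - d) / (u - d) = 0.464443
Discount per step: exp(-r*dt) = 0.994018
Stock lattice S(k, i) with i counting down-moves:
  k=0: S(0,0) = 0.9300
  k=1: S(1,0) = 1.1383; S(1,1) = 0.7598
  k=2: S(2,0) = 1.3932; S(2,1) = 0.9300; S(2,2) = 0.6208
  k=3: S(3,0) = 1.7051; S(3,1) = 1.1383; S(3,2) = 0.7598; S(3,3) = 0.5072
Terminal payoffs V(N, i) = max(S_T - K, 0):
  V(3,0) = 0.845140; V(3,1) = 0.278261; V(3,2) = 0.000000; V(3,3) = 0.000000
Backward induction: V(k, i) = exp(-r*dt) * [p * V(k+1, i) + (1-p) * V(k+1, i+1)].
  V(2,0) = exp(-r*dt) * [p*0.845140 + (1-p)*0.278261] = 0.538304
  V(2,1) = exp(-r*dt) * [p*0.278261 + (1-p)*0.000000] = 0.128463
  V(2,2) = exp(-r*dt) * [p*0.000000 + (1-p)*0.000000] = 0.000000
  V(1,0) = exp(-r*dt) * [p*0.538304 + (1-p)*0.128463] = 0.316904
  V(1,1) = exp(-r*dt) * [p*0.128463 + (1-p)*0.000000] = 0.059307
  V(0,0) = exp(-r*dt) * [p*0.316904 + (1-p)*0.059307] = 0.177876

Answer: Price = V(0,0) = 0.1779


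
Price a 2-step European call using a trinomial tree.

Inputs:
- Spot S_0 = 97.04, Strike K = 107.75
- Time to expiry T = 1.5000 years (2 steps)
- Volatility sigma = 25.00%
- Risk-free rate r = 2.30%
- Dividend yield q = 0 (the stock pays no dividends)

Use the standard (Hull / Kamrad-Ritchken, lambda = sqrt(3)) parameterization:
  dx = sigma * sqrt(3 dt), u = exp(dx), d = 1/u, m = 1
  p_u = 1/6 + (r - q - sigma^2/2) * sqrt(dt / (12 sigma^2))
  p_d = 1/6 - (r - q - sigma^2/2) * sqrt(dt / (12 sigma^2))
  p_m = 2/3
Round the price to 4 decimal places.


Answer: Price = V(0,0) = 9.1925

Derivation:
dt = T/N = 0.750000; dx = sigma*sqrt(3*dt) = 0.375000
u = exp(dx) = 1.454991; d = 1/u = 0.687289
p_u = 0.158417, p_m = 0.666667, p_d = 0.174917
Discount per step: exp(-r*dt) = 0.982898
Stock lattice S(k, j) with j the centered position index:
  k=0: S(0,+0) = 97.0400
  k=1: S(1,-1) = 66.6946; S(1,+0) = 97.0400; S(1,+1) = 141.1924
  k=2: S(2,-2) = 45.8385; S(2,-1) = 66.6946; S(2,+0) = 97.0400; S(2,+1) = 141.1924; S(2,+2) = 205.4337
Terminal payoffs V(N, j) = max(S_T - K, 0):
  V(2,-2) = 0.000000; V(2,-1) = 0.000000; V(2,+0) = 0.000000; V(2,+1) = 33.442367; V(2,+2) = 97.683682
Backward induction: V(k, j) = exp(-r*dt) * [p_u * V(k+1, j+1) + p_m * V(k+1, j) + p_d * V(k+1, j-1)]
  V(1,-1) = exp(-r*dt) * [p_u*0.000000 + p_m*0.000000 + p_d*0.000000] = 0.000000
  V(1,+0) = exp(-r*dt) * [p_u*33.442367 + p_m*0.000000 + p_d*0.000000] = 5.207224
  V(1,+1) = exp(-r*dt) * [p_u*97.683682 + p_m*33.442367 + p_d*0.000000] = 37.123696
  V(0,+0) = exp(-r*dt) * [p_u*37.123696 + p_m*5.207224 + p_d*0.000000] = 9.192548


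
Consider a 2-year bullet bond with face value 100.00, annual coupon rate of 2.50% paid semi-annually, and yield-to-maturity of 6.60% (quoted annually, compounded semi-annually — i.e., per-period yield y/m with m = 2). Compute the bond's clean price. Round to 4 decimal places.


Answer: Price = 92.4343

Derivation:
Coupon per period c = face * coupon_rate / m = 1.250000
Periods per year m = 2; per-period yield y/m = 0.033000
Number of cashflows N = 4
Cashflows (t years, CF_t, discount factor 1/(1+y/m)^(m*t), PV):
  t = 0.5000: CF_t = 1.250000, DF = 0.968054, PV = 1.210068
  t = 1.0000: CF_t = 1.250000, DF = 0.937129, PV = 1.171411
  t = 1.5000: CF_t = 1.250000, DF = 0.907192, PV = 1.133990
  t = 2.0000: CF_t = 101.250000, DF = 0.878211, PV = 88.918831
Price P = sum_t PV_t = 92.434300


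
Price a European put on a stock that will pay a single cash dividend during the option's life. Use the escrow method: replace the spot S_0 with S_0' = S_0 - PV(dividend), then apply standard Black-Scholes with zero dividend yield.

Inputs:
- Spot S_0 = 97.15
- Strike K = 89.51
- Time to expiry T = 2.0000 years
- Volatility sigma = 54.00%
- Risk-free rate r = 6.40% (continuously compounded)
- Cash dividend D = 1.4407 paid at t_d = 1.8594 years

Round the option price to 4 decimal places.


PV(D) = D * exp(-r * t_d) = 1.4407 * 0.88780638 = 1.27906265
S_0' = S_0 - PV(D) = 97.1500 - 1.27906265 = 95.87093735
d1 = (ln(S_0'/K) + (r + sigma^2/2)*T) / (sigma*sqrt(T)) = 0.63934570
d2 = d1 - sigma*sqrt(T) = -0.12432962
exp(-rT) = 0.87985338
N(-d1) = 0.26129903; N(-d2) = 0.54947285
P = K * exp(-rT) * N(-d2) - S_0' * N(-d1) = 89.5100 * 0.87985338 * 0.54947285 - 95.87093735 * 0.26129903 = 18.2231

Answer: Price = 18.2231


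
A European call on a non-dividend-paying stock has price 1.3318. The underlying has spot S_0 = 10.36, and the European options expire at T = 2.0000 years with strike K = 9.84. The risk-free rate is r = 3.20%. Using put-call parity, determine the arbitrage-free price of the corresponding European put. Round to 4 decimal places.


Answer: Put price = 0.2018

Derivation:
Put-call parity: C - P = S_0 * exp(-qT) - K * exp(-rT).
S_0 * exp(-qT) = 10.3600 * 1.00000000 = 10.36000000
K * exp(-rT) = 9.8400 * 0.93800500 = 9.22996920
P = C - S*exp(-qT) + K*exp(-rT)
P = 1.3318 - 10.36000000 + 9.22996920 = 0.2018


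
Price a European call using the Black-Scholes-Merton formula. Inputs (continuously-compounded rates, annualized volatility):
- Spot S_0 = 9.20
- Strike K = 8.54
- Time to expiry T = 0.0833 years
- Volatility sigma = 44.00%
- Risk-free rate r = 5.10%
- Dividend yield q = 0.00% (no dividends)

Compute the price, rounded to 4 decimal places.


d1 = (ln(S/K) + (r - q + 0.5*sigma^2) * T) / (sigma * sqrt(T)) = 0.68314896
d2 = d1 - sigma * sqrt(T) = 0.55615731
exp(-rT) = 0.99576071; exp(-qT) = 1.00000000
C = S_0 * exp(-qT) * N(d1) - K * exp(-rT) * N(d2)
N(d1) = 0.75274364; N(d2) = 0.71094834
C = 9.2000 * 1.00000000 * 0.75274364 - 8.5400 * 0.99576071 * 0.71094834 = 0.8795

Answer: Price = 0.8795


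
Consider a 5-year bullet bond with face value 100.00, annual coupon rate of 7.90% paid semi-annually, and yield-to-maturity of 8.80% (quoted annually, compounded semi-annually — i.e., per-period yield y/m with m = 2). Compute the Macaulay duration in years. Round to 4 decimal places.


Answer: Macaulay duration = 4.2094 years

Derivation:
Coupon per period c = face * coupon_rate / m = 3.950000
Periods per year m = 2; per-period yield y/m = 0.044000
Number of cashflows N = 10
Cashflows (t years, CF_t, discount factor 1/(1+y/m)^(m*t), PV):
  t = 0.5000: CF_t = 3.950000, DF = 0.957854, PV = 3.783525
  t = 1.0000: CF_t = 3.950000, DF = 0.917485, PV = 3.624066
  t = 1.5000: CF_t = 3.950000, DF = 0.878817, PV = 3.471328
  t = 2.0000: CF_t = 3.950000, DF = 0.841779, PV = 3.325026
  t = 2.5000: CF_t = 3.950000, DF = 0.806302, PV = 3.184891
  t = 3.0000: CF_t = 3.950000, DF = 0.772320, PV = 3.050662
  t = 3.5000: CF_t = 3.950000, DF = 0.739770, PV = 2.922090
  t = 4.0000: CF_t = 3.950000, DF = 0.708592, PV = 2.798937
  t = 4.5000: CF_t = 3.950000, DF = 0.678728, PV = 2.680974
  t = 5.0000: CF_t = 103.950000, DF = 0.650122, PV = 67.580205
Price P = sum_t PV_t = 96.421705
Macaulay numerator sum_t t * PV_t:
  t * PV_t at t = 0.5000: 1.891762
  t * PV_t at t = 1.0000: 3.624066
  t * PV_t at t = 1.5000: 5.206991
  t * PV_t at t = 2.0000: 6.650053
  t * PV_t at t = 2.5000: 7.962228
  t * PV_t at t = 3.0000: 9.151986
  t * PV_t at t = 3.5000: 10.227315
  t * PV_t at t = 4.0000: 11.195748
  t * PV_t at t = 4.5000: 12.064383
  t * PV_t at t = 5.0000: 337.901027
Macaulay duration D = (sum_t t * PV_t) / P = 405.875560 / 96.421705 = 4.209380


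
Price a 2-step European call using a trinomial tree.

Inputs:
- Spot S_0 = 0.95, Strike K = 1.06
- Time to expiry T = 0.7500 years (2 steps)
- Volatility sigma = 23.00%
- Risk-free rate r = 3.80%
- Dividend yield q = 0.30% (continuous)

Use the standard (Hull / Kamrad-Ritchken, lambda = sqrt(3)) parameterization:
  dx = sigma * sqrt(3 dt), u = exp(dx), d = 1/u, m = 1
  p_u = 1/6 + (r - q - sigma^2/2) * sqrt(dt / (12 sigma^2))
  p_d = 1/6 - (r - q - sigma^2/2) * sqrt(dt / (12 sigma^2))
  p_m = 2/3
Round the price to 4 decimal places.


Answer: Price = V(0,0) = 0.0484

Derivation:
dt = T/N = 0.375000; dx = sigma*sqrt(3*dt) = 0.243952
u = exp(dx) = 1.276283; d = 1/u = 0.783525
p_u = 0.173238, p_m = 0.666667, p_d = 0.160095
Discount per step: exp(-r*dt) = 0.985851
Stock lattice S(k, j) with j the centered position index:
  k=0: S(0,+0) = 0.9500
  k=1: S(1,-1) = 0.7443; S(1,+0) = 0.9500; S(1,+1) = 1.2125
  k=2: S(2,-2) = 0.5832; S(2,-1) = 0.7443; S(2,+0) = 0.9500; S(2,+1) = 1.2125; S(2,+2) = 1.5475
Terminal payoffs V(N, j) = max(S_T - K, 0):
  V(2,-2) = 0.000000; V(2,-1) = 0.000000; V(2,+0) = 0.000000; V(2,+1) = 0.152469; V(2,+2) = 0.487453
Backward induction: V(k, j) = exp(-r*dt) * [p_u * V(k+1, j+1) + p_m * V(k+1, j) + p_d * V(k+1, j-1)]
  V(1,-1) = exp(-r*dt) * [p_u*0.000000 + p_m*0.000000 + p_d*0.000000] = 0.000000
  V(1,+0) = exp(-r*dt) * [p_u*0.152469 + p_m*0.000000 + p_d*0.000000] = 0.026040
  V(1,+1) = exp(-r*dt) * [p_u*0.487453 + p_m*0.152469 + p_d*0.000000] = 0.183458
  V(0,+0) = exp(-r*dt) * [p_u*0.183458 + p_m*0.026040 + p_d*0.000000] = 0.048446


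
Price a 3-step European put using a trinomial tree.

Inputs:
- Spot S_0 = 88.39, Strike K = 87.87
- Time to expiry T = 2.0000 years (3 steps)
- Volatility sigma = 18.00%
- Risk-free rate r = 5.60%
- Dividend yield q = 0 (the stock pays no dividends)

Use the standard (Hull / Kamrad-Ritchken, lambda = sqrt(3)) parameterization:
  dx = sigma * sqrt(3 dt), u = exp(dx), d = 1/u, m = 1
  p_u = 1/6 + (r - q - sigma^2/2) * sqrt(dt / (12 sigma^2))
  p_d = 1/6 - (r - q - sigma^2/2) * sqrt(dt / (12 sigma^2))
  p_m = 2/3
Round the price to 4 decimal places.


dt = T/N = 0.666667; dx = sigma*sqrt(3*dt) = 0.254558
u = exp(dx) = 1.289892; d = 1/u = 0.775259
p_u = 0.218783, p_m = 0.666667, p_d = 0.114550
Discount per step: exp(-r*dt) = 0.963355
Stock lattice S(k, j) with j the centered position index:
  k=0: S(0,+0) = 88.3900
  k=1: S(1,-1) = 68.5251; S(1,+0) = 88.3900; S(1,+1) = 114.0135
  k=2: S(2,-2) = 53.1247; S(2,-1) = 68.5251; S(2,+0) = 88.3900; S(2,+1) = 114.0135; S(2,+2) = 147.0652
  k=3: S(3,-3) = 41.1854; S(3,-2) = 53.1247; S(3,-1) = 68.5251; S(3,+0) = 88.3900; S(3,+1) = 114.0135; S(3,+2) = 147.0652; S(3,+3) = 189.6982
Terminal payoffs V(N, j) = max(K - S_T, 0):
  V(3,-3) = 46.684613; V(3,-2) = 34.745301; V(3,-1) = 19.344880; V(3,+0) = 0.000000; V(3,+1) = 0.000000; V(3,+2) = 0.000000; V(3,+3) = 0.000000
Backward induction: V(k, j) = exp(-r*dt) * [p_u * V(k+1, j+1) + p_m * V(k+1, j) + p_d * V(k+1, j-1)]
  V(2,-2) = exp(-r*dt) * [p_u*19.344880 + p_m*34.745301 + p_d*46.684613] = 31.543711
  V(2,-1) = exp(-r*dt) * [p_u*0.000000 + p_m*19.344880 + p_d*34.745301] = 16.258224
  V(2,+0) = exp(-r*dt) * [p_u*0.000000 + p_m*0.000000 + p_d*19.344880] = 2.134757
  V(2,+1) = exp(-r*dt) * [p_u*0.000000 + p_m*0.000000 + p_d*0.000000] = 0.000000
  V(2,+2) = exp(-r*dt) * [p_u*0.000000 + p_m*0.000000 + p_d*0.000000] = 0.000000
  V(1,-1) = exp(-r*dt) * [p_u*2.134757 + p_m*16.258224 + p_d*31.543711] = 14.372491
  V(1,+0) = exp(-r*dt) * [p_u*0.000000 + p_m*2.134757 + p_d*16.258224] = 3.165156
  V(1,+1) = exp(-r*dt) * [p_u*0.000000 + p_m*0.000000 + p_d*2.134757] = 0.235576
  V(0,+0) = exp(-r*dt) * [p_u*0.235576 + p_m*3.165156 + p_d*14.372491] = 3.668472

Answer: Price = V(0,0) = 3.6685


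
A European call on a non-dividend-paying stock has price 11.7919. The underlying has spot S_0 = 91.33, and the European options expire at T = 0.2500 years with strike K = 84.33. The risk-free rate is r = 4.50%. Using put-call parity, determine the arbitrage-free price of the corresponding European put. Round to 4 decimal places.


Put-call parity: C - P = S_0 * exp(-qT) - K * exp(-rT).
S_0 * exp(-qT) = 91.3300 * 1.00000000 = 91.33000000
K * exp(-rT) = 84.3300 * 0.98881304 = 83.38660405
P = C - S*exp(-qT) + K*exp(-rT)
P = 11.7919 - 91.33000000 + 83.38660405 = 3.8485

Answer: Put price = 3.8485


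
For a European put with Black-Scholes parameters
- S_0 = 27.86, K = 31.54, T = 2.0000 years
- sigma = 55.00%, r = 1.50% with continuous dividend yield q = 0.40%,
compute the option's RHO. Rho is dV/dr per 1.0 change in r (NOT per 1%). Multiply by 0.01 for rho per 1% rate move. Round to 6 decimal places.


d1 = 0.2576894931; d2 = -0.5201279662
phi(d1) = 0.3859141010; exp(-qT) = 0.9920319148; exp(-rT) = 0.9704455335
N(-d2) = 0.6985128062
Rho = -K*T*exp(-rT)*N(-d2) = -31.5400 * 2.0000 * 0.9704455335 * 0.6985128062 = -42.759953

Answer: Rho = -42.759953


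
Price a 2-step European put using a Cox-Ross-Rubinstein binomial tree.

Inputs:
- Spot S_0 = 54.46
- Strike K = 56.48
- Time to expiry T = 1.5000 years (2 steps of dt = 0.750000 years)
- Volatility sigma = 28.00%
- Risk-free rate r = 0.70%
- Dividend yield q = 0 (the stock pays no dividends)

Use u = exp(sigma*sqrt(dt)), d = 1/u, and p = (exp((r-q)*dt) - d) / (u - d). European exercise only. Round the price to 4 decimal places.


Answer: Price = V(0,0) = 7.8484

Derivation:
dt = T/N = 0.750000
u = exp(sigma*sqrt(dt)) = 1.274415; d = 1/u = 0.784674
p = (exp((r-q)*dt) - d) / (u - d) = 0.450422
Discount per step: exp(-r*dt) = 0.994764
Stock lattice S(k, i) with i counting down-moves:
  k=0: S(0,0) = 54.4600
  k=1: S(1,0) = 69.4046; S(1,1) = 42.7333
  k=2: S(2,0) = 88.4503; S(2,1) = 54.4600; S(2,2) = 33.5317
Terminal payoffs V(N, i) = max(K - S_T, 0):
  V(2,0) = 0.000000; V(2,1) = 2.020000; V(2,2) = 22.948266
Backward induction: V(k, i) = exp(-r*dt) * [p * V(k+1, i) + (1-p) * V(k+1, i+1)].
  V(1,0) = exp(-r*dt) * [p*0.000000 + (1-p)*2.020000] = 1.104335
  V(1,1) = exp(-r*dt) * [p*2.020000 + (1-p)*22.948266] = 13.450919
  V(0,0) = exp(-r*dt) * [p*1.104335 + (1-p)*13.450919] = 7.848437


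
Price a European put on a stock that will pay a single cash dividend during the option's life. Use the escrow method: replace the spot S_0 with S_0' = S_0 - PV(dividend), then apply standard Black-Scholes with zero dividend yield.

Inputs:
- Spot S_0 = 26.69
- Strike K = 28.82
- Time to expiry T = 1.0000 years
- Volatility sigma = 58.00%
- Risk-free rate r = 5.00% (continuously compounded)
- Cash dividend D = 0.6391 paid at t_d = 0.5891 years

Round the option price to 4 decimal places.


Answer: Price = 6.7969

Derivation:
PV(D) = D * exp(-r * t_d) = 0.6391 * 0.97097457 = 0.62054985
S_0' = S_0 - PV(D) = 26.6900 - 0.62054985 = 26.06945015
d1 = (ln(S_0'/K) + (r + sigma^2/2)*T) / (sigma*sqrt(T)) = 0.20326646
d2 = d1 - sigma*sqrt(T) = -0.37673354
exp(-rT) = 0.95122942
N(-d1) = 0.41946339; N(-d2) = 0.64681418
P = K * exp(-rT) * N(-d2) - S_0' * N(-d1) = 28.8200 * 0.95122942 * 0.64681418 - 26.06945015 * 0.41946339 = 6.7969


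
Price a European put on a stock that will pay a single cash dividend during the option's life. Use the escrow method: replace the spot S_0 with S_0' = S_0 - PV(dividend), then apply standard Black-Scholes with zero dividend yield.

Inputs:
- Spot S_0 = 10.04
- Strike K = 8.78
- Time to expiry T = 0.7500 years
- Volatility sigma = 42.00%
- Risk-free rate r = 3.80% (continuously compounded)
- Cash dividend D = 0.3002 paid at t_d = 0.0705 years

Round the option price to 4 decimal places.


Answer: Price = 0.8001

Derivation:
PV(D) = D * exp(-r * t_d) = 0.3002 * 0.99732459 = 0.29939684
S_0' = S_0 - PV(D) = 10.0400 - 0.29939684 = 9.74060316
d1 = (ln(S_0'/K) + (r + sigma^2/2)*T) / (sigma*sqrt(T)) = 0.54566923
d2 = d1 - sigma*sqrt(T) = 0.18193856
exp(-rT) = 0.97190229
N(-d1) = 0.29264666; N(-d2) = 0.42781547
P = K * exp(-rT) * N(-d2) - S_0' * N(-d1) = 8.7800 * 0.97190229 * 0.42781547 - 9.74060316 * 0.29264666 = 0.8001


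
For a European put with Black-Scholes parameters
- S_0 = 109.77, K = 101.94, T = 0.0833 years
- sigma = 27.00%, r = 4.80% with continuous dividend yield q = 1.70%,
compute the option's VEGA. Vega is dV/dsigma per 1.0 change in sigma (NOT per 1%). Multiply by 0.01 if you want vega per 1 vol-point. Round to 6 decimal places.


Answer: Vega = 7.488697

Derivation:
d1 = 1.0217480214; d2 = 0.9438213251
phi(d1) = 0.2367091651; exp(-qT) = 0.9985849022; exp(-rT) = 0.9960095830
Vega = S * exp(-qT) * phi(d1) * sqrt(T) = 109.7700 * 0.9985849022 * 0.2367091651 * 0.2886173938 = 7.488697


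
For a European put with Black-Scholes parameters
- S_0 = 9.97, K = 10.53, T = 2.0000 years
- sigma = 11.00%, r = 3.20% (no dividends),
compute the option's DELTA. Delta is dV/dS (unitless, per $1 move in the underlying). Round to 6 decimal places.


d1 = 0.1379003362; d2 = -0.0176631557
phi(d1) = 0.3951670135; exp(-qT) = 1.0000000000; exp(-rT) = 0.9380049995
N(-d1) = 0.4451595923
Delta = -exp(-qT) * N(-d1) = -1.0000000000 * 0.4451595923 = -0.445160

Answer: Delta = -0.445160


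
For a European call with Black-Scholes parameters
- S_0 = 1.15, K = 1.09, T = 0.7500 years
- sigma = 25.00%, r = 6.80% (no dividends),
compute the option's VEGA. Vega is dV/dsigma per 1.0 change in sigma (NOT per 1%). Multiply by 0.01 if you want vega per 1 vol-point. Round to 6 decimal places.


Answer: Vega = 0.333591

Derivation:
d1 = 0.5913071167; d2 = 0.3748007658
phi(d1) = 0.3349544970; exp(-qT) = 1.0000000000; exp(-rT) = 0.9502786705
Vega = S * exp(-qT) * phi(d1) * sqrt(T) = 1.1500 * 1.0000000000 * 0.3349544970 * 0.8660254038 = 0.333591


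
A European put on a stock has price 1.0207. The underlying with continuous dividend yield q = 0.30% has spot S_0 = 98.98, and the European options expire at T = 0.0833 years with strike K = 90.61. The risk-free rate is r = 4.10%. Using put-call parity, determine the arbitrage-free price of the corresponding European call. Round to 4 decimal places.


Answer: Call price = 9.6749

Derivation:
Put-call parity: C - P = S_0 * exp(-qT) - K * exp(-rT).
S_0 * exp(-qT) = 98.9800 * 0.99975013 = 98.95526799
K * exp(-rT) = 90.6100 * 0.99659053 = 90.30106752
C = P + S*exp(-qT) - K*exp(-rT)
C = 1.0207 + 98.95526799 - 90.30106752 = 9.6749


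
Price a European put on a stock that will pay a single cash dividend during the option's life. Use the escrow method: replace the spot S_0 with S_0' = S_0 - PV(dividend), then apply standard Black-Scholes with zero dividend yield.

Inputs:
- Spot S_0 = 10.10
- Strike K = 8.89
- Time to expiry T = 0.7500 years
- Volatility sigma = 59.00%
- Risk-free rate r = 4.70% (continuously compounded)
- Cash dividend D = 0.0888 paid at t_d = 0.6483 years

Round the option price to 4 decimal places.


Answer: Price = 1.2418

Derivation:
PV(D) = D * exp(-r * t_d) = 0.0888 * 0.96998943 = 0.08613506
S_0' = S_0 - PV(D) = 10.1000 - 0.08613506 = 10.01386494
d1 = (ln(S_0'/K) + (r + sigma^2/2)*T) / (sigma*sqrt(T)) = 0.55744847
d2 = d1 - sigma*sqrt(T) = 0.04649348
exp(-rT) = 0.96536405
N(-d1) = 0.28861053; N(-d2) = 0.48145846
P = K * exp(-rT) * N(-d2) - S_0' * N(-d1) = 8.8900 * 0.96536405 * 0.48145846 - 10.01386494 * 0.28861053 = 1.2418


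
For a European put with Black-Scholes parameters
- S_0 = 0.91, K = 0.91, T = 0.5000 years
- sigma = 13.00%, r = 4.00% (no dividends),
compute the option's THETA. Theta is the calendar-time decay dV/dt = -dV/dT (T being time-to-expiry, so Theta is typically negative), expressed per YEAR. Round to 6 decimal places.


Answer: Theta = -0.016824

Derivation:
d1 = 0.2635332581; d2 = 0.1716093765
phi(d1) = 0.3853268198; exp(-qT) = 1.0000000000; exp(-rT) = 0.9801986733
Theta = -S*exp(-qT)*phi(d1)*sigma/(2*sqrt(T)) + r*K*exp(-rT)*N(-d2) - q*S*exp(-qT)*N(-d1)
N(-d1) = 0.3960697965; N(-d2) = 0.4318723177; sqrt(T) = 0.7071067812
Term 1 = -0.9100 * 1.0000000000 * 0.3853268198 * 0.1300 / (2 * 0.7071067812) = -0.0322328706
Term 2 = 0.0400 * 0.9100 * 0.9801986733 * 0.4318723177 = 0.0154088725
Term 3 = 0 (no dividend yield, q = 0)
Theta = -0.0322328706 + (0.0154088725) + (0.0000000000) = -0.016824
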